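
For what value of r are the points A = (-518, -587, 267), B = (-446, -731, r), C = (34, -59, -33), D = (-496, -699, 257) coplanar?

The points are coplanar iff AB · (AC × AD) = 0.
Expanding, this is linear in r: (-73440)r + (16964640) = 0.
So r = 231.

231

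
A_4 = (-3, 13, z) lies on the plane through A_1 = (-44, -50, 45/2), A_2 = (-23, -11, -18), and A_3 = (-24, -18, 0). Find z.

A normal to the plane is n = A_1A_2 × A_1A_3 = (837/2, -675/2, -108).
A_4 lies in the plane iff n · A_1A_4 = 0.
This gives (-108)z + (-1674) = 0, so z = -31/2.

-31/2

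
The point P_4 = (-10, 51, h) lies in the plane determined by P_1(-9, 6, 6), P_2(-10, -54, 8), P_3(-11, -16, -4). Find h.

-7

Coplanarity requires P_1P_2 · (P_1P_3 × P_1P_4) = 0.
P_1P_2 = (-1, -60, 2), P_1P_3 = (-2, -22, -10); the triple product is linear in h with coefficient -98 and constant term -686.
Setting it to zero: h = -7.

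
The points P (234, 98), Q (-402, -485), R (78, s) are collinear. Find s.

-45

Collinearity: (R − P) must be parallel to (Q − P) = (-636, -583).
Cross-multiplying the components: (s − 98)·(-636) = (-156)·(-583).
Solving gives s = -45.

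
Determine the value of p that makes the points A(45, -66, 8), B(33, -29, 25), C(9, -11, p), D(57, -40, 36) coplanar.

The points are coplanar iff AB · (AC × AD) = 0.
Expanding, this is linear in p: (756)p + (-14364) = 0.
So p = 19.

19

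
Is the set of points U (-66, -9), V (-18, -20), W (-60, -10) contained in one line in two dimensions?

UV = (48, -11), UW = (6, -1).
det[UV; UW] = (48)(-1) − (-11)(6) = 18.
The determinant is nonzero, so they are not collinear.

No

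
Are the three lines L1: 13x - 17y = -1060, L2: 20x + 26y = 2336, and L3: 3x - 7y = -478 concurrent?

No

Lines aᵢx + bᵢy = cᵢ with pairwise distinct directions are concurrent exactly when det[aᵢ bᵢ cᵢ] = 0.
Here the determinant is 436.
Nonzero, so no common point exists.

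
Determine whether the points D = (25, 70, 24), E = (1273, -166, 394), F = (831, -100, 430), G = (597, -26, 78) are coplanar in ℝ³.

With D as base: DE = (1248, -236, 370), DF = (806, -170, 406), DG = (572, -96, 54).
DF × DG = (29796, 188708, 19864).
DE · (DF × DG) = 0.
The scalar triple product vanishes, so the four points are coplanar.

Yes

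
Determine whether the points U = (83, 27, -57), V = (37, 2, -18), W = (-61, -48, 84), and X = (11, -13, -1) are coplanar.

Yes

A normal to the plane through U, V, W is n = UV × UW = (-600, 870, -150).
The plane has equation n·P = -17760. For X: n·X = -17760.
Equal, so X lies in the plane and all four are coplanar.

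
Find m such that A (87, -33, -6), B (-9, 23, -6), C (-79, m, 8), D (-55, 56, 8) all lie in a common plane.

Normal to plane ABD: n = (784, 1344, -592); plane equation n·P = 27408.
Requiring n·C = 27408: (1344)m + (-66672) = 27408.
So m = 70.

70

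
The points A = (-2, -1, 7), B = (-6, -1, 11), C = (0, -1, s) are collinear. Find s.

5

Collinearity requires AB × AC = 0; each component is linear in s.
The y-component gives (4)s + (-20) = 0, so s = 5.
The remaining components then also vanish.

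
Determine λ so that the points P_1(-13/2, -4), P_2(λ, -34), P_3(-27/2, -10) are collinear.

Collinearity: (P_2 − P_1) must be parallel to (P_3 − P_1) = (-7, -6).
Cross-multiplying the components: (λ − (-13/2))·(-6) = (-30)·(-7).
Solving gives λ = -83/2.

-83/2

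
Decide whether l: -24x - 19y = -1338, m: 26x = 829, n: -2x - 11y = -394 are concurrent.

Intersecting l and m: solving the 2×2 system gives (x, y) = (829/26, 7446/247).
Substitute into n: (-2)(829/26) + (-11)(7446/247) = -97657/247.
But n requires -394 ≠ -97657/247, so the three lines have no common point.

No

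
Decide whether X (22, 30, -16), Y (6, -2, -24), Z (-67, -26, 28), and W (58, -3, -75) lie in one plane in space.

No

The four points are coplanar iff the 3×3 determinant with rows XY, XZ, XW is zero.
Rows: (-16, -32, -8), (-89, -56, 44), (36, -33, -59).
Expanding along the first row: (-16)(4756) − (-32)(3667) + (-8)(4953) = 1624.
Nonzero ⇒ not coplanar.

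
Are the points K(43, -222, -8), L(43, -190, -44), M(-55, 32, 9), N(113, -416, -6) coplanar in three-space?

Yes

With K as base: KL = (0, 32, -36), KM = (-98, 254, 17), KN = (70, -194, 2).
KM × KN = (3806, 1386, 1232).
KL · (KM × KN) = 0.
The scalar triple product vanishes, so the four points are coplanar.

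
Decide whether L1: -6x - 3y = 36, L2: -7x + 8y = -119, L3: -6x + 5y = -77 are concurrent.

Intersecting L1 and L2: solving the 2×2 system gives (x, y) = (1, -14).
Substitute into L3: (-6)(1) + (5)(-14) = -76.
But L3 requires -77 ≠ -76, so the three lines have no common point.

No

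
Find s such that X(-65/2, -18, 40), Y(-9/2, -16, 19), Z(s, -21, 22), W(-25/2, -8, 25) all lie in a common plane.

-17/2

Normal to plane XYW: n = (180, 0, 240); plane equation n·P = 3750.
Requiring n·Z = 3750: (180)s + (5280) = 3750.
So s = -17/2.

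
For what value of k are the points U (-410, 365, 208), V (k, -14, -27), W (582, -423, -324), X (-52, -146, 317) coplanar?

54

Coplanarity ⇔ det[UV; UW; UX] = 0.
Expanding, this is linear in k: (-357744)k + (19318176) = 0.
So k = 54.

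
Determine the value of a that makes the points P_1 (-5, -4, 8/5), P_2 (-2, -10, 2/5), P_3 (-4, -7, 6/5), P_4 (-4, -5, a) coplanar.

6/5

The points are coplanar iff P_1P_2 · (P_1P_3 × P_1P_4) = 0.
Expanding, this is linear in a: (-3)a + (18/5) = 0.
So a = 6/5.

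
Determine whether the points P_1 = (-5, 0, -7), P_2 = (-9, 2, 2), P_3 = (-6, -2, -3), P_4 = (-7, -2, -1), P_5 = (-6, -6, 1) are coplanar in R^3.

No

The plane through P_1, P_2, P_3 has normal n = P_1P_2 × P_1P_3 = (26, 7, 10) and equation n·P = -200.
Checking the remaining points: n·P_4 = -206, n·P_5 = -188.
Since n·P_4 = -206 ≠ -200, P_4 is off the plane and the points are not all coplanar.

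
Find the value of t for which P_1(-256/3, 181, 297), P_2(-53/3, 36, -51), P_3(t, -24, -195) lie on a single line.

31/3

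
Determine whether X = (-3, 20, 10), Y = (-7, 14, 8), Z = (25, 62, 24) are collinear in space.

Yes

XY = (-4, -6, -2), XZ = (28, 42, 14).
Each component of XZ is -7 times the corresponding component of XY, so XZ = -7·XY and the points are collinear.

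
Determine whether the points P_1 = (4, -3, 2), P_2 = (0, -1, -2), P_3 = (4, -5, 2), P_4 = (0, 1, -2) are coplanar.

Yes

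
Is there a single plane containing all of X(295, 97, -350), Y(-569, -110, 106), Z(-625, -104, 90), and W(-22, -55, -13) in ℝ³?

The four points are coplanar iff the 3×3 determinant with rows XY, XZ, XW is zero.
Rows: (-864, -207, 456), (-920, -201, 440), (-317, -152, 337).
Expanding along the first row: (-864)(-857) − (-207)(-170560) + (456)(76123) = 146616.
Nonzero ⇒ not coplanar.

No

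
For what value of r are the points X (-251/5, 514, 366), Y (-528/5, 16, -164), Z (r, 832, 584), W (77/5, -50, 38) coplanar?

-358/5

Normal to plane XYW: n = (-135576, -264696/5, 319572/5); plane equation n·P = 14939184/5.
Requiring n·Z = 14939184/5: (-135576)r + (-33597024/5) = 14939184/5.
So r = -358/5.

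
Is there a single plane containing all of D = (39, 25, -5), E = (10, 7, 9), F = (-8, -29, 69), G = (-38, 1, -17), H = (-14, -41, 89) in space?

Yes

The plane through D, E, F has normal n = DE × DF = (-576, 1488, 720) and equation n·P = 11136.
Checking the remaining points: n·G = 11136, n·H = 11136.
All equal 11136, so all 5 points lie in one plane.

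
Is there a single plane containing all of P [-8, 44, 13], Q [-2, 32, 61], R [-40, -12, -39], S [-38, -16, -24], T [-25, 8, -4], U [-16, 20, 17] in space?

The plane through P, Q, R has normal n = PQ × PR = (3312, -1224, -720) and equation n·X = -89712.
Checking the remaining points: n·S = -88992, n·T = -89712, n·U = -89712.
Since n·S = -88992 ≠ -89712, S is off the plane and the points are not all coplanar.

No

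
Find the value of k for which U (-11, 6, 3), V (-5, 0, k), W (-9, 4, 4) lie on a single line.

6

Collinearity requires UV × UW = 0; each component is linear in k.
The x-component gives (2)k + (-12) = 0, so k = 6.
The remaining components then also vanish.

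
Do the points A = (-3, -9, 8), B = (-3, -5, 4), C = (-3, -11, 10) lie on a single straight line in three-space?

Yes

AB = (0, 4, -4), AC = (0, -2, 2).
Each component of AC is -1/2 times the corresponding component of AB, so AC = -1/2·AB and the points are collinear.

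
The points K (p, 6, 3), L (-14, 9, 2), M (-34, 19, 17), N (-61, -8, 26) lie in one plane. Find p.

-17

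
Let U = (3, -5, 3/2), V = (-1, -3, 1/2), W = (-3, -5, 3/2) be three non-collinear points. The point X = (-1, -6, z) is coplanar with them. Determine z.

2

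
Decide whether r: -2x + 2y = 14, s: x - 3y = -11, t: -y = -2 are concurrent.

Intersecting r and s: solving the 2×2 system gives (x, y) = (-5, 2).
Substitute into t: (0)(-5) + (-1)(2) = -2.
This equals -2, so (-5, 2) lies on all three lines and they are concurrent.

Yes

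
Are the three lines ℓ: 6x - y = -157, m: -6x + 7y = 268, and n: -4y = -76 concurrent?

Intersecting ℓ and m: solving the 2×2 system gives (x, y) = (-277/12, 37/2).
Substitute into n: (0)(-277/12) + (-4)(37/2) = -74.
But n requires -76 ≠ -74, so the three lines have no common point.

No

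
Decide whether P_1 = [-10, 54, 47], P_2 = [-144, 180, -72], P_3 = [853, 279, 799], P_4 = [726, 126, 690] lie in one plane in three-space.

Yes

A normal to the plane through P_1, P_2, P_3 is n = P_1P_2 × P_1P_3 = (121527, -1929, -138888).
The plane has equation n·P = -7847172. For P_4: n·P_4 = -7847172.
Equal, so P_4 lies in the plane and all four are coplanar.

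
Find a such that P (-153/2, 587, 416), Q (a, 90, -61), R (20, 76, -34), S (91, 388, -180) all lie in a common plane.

59/2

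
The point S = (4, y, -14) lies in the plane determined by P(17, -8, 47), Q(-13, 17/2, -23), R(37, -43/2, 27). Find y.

A normal to the plane is n = PQ × PR = (-1275, -2000, 75).
S lies in the plane iff n · PS = 0.
This gives (-2000)y + (-4000) = 0, so y = -2.

-2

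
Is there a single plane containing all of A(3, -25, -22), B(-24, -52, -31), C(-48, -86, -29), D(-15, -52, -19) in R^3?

A normal to the plane through A, B, C is n = AB × AC = (-360, 270, 270).
The plane has equation n·P = -13770. For D: n·D = -13770.
Equal, so D lies in the plane and all four are coplanar.

Yes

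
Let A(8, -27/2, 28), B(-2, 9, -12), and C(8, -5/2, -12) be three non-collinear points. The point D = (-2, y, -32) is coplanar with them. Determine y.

A normal to the plane is n = AB × AC = (-460, -400, -110).
D lies in the plane iff n · AD = 0.
This gives (-400)y + (5800) = 0, so y = 29/2.

29/2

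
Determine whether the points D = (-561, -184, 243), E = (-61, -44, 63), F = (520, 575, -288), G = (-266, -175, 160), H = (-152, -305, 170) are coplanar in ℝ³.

The plane through D, E, F has normal n = DE × DF = (62280, 70920, 228160) and equation n·P = 7454520.
Checking the remaining points: n·G = 7528120, n·H = 7690040.
Since n·G = 7528120 ≠ 7454520, G is off the plane and the points are not all coplanar.

No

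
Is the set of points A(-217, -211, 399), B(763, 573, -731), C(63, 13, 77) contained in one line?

AB = (980, 784, -1130), AC = (280, 224, -322).
AB × AC = (672, -840, 0).
The cross product is nonzero, so the points do not lie on one line.

No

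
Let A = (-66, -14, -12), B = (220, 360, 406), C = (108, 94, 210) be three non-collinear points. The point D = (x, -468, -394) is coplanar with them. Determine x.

Coplanarity requires AB · (AC × AD) = 0.
AB = (286, 374, 418), AC = (174, 108, 222); the triple product is linear in x with coefficient 37884 and constant term 11365200.
Setting it to zero: x = -300.

-300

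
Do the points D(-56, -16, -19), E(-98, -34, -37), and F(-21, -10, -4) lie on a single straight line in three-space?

No

DE = (-42, -18, -18), DF = (35, 6, 15).
Comparing components 2 and 3: (-18)(15) − (-18)(6) = -162 ≠ 0, so DE and DF are not parallel and the points are not collinear.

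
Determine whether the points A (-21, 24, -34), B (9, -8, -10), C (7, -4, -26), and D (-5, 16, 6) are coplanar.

A normal to the plane through A, B, C is n = AB × AC = (416, 432, 56).
The plane has equation n·P = -272. For D: n·D = 5168.
5168 ≠ -272, so D is off the plane.

No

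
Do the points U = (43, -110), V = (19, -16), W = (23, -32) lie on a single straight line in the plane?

UV = (-24, 94), UW = (-20, 78).
If collinear, UW would be a scalar multiple of UV. But (-24)·(78) ≠ (94)·(-20) (difference 8), so they are not parallel; the points are not collinear.

No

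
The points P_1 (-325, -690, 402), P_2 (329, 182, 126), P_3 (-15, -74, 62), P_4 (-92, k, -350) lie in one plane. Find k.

254

Normal to plane P_1P_2P_3: n = (-126464, 136800, 132544); plane equation n·P = -8512.
Requiring n·P_4 = -8512: (136800)k + (-34755712) = -8512.
So k = 254.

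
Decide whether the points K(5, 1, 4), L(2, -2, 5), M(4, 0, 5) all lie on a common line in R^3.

KL = (-3, -3, 1), KM = (-1, -1, 1).
KL × KM = (-2, 2, 0).
The cross product is nonzero, so the points do not lie on one line.

No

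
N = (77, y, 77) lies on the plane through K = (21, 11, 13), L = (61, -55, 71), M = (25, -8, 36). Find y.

-69

A normal to the plane is n = KL × KM = (-416, -688, -496).
N lies in the plane iff n · KN = 0.
This gives (-688)y + (-47472) = 0, so y = -69.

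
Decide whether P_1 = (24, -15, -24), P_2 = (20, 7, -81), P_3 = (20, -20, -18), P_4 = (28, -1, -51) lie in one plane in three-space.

A normal to the plane through P_1, P_2, P_3 is n = P_1P_2 × P_1P_3 = (-153, 252, 108).
The plane has equation n·P = -10044. For P_4: n·P_4 = -10044.
Equal, so P_4 lies in the plane and all four are coplanar.

Yes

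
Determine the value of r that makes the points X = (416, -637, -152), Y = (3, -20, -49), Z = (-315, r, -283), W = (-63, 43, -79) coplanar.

215

Normal to plane XYW: n = (-24999, -19188, 14703); plane equation n·P = -411684.
Requiring n·Z = -411684: (-19188)r + (3713736) = -411684.
So r = 215.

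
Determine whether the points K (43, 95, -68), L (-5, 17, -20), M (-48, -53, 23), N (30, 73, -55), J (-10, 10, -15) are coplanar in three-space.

The plane through K, L, M has normal n = KL × KM = (6, 0, 6) and equation n·P = -150.
Checking the remaining points: n·N = -150, n·J = -150.
All equal -150, so all 5 points lie in one plane.

Yes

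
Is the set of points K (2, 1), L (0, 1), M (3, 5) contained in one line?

KL = (-2, 0), KM = (1, 4).
If collinear, KM would be a scalar multiple of KL. But (-2)·(4) ≠ (0)·(1) (difference -8), so they are not parallel; the points are not collinear.

No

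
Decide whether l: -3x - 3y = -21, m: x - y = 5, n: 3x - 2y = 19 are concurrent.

Intersecting l and m: solving the 2×2 system gives (x, y) = (6, 1).
Substitute into n: (3)(6) + (-2)(1) = 16.
But n requires 19 ≠ 16, so the three lines have no common point.

No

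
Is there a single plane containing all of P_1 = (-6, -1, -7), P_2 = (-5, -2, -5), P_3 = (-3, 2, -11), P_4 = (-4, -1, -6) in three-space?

No

A normal to the plane through P_1, P_2, P_3 is n = P_1P_2 × P_1P_3 = (-2, 10, 6).
The plane has equation n·P = -40. For P_4: n·P_4 = -38.
-38 ≠ -40, so P_4 is off the plane.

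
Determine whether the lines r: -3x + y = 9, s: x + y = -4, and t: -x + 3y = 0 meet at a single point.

Intersecting r and s: solving the 2×2 system gives (x, y) = (-13/4, -3/4).
Substitute into t: (-1)(-13/4) + (3)(-3/4) = 1.
But t requires 0 ≠ 1, so the three lines have no common point.

No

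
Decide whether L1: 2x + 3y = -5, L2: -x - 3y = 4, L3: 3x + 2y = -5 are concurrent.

Intersecting L1 and L2: solving the 2×2 system gives (x, y) = (-1, -1).
Substitute into L3: (3)(-1) + (2)(-1) = -5.
This equals -5, so (-1, -1) lies on all three lines and they are concurrent.

Yes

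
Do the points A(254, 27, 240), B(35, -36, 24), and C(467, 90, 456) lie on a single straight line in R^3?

AB = (-219, -63, -216), AC = (213, 63, 216).
Comparing components 3 and 1: (-216)(213) − (-219)(216) = 1296 ≠ 0, so AB and AC are not parallel and the points are not collinear.

No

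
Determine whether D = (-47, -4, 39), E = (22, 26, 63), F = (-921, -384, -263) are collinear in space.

DE = (69, 30, 24), DF = (-874, -380, -302).
DE × DF = (60, -138, 0).
The cross product is nonzero, so the points do not lie on one line.

No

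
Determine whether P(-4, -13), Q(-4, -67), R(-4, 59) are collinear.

Yes

PQ = (0, -54), PR = (0, 72).
Checking proportionality: PR = -4/3·PQ, so the vectors are parallel and the points are collinear.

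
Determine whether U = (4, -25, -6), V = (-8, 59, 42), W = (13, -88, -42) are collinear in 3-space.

UV = (-12, 84, 48), UW = (9, -63, -36).
UV × UW = (0, 0, 0).
The cross product vanishes, so the three points are collinear.

Yes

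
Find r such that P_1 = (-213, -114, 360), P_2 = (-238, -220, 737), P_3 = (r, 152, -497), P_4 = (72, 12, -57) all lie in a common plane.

580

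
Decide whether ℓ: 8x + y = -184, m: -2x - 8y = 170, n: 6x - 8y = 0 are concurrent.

No

Lines aᵢx + bᵢy = cᵢ with pairwise distinct directions are concurrent exactly when det[aᵢ bᵢ cᵢ] = 0.
Here the determinant is 124.
Nonzero, so no common point exists.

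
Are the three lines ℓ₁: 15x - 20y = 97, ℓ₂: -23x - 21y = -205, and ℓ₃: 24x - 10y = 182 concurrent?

No

Intersecting ℓ₁ and ℓ₂: solving the 2×2 system gives (x, y) = (6137/775, 844/775).
Substitute into ℓ₃: (24)(6137/775) + (-10)(844/775) = 138848/775.
But ℓ₃ requires 182 ≠ 138848/775, so the three lines have no common point.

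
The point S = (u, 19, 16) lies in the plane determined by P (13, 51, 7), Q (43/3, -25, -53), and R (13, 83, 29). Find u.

23/3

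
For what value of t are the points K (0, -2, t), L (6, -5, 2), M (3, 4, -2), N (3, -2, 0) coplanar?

Coplanarity ⇔ det[KL; KM; KN] = 0.
Expanding, this is linear in t: (-18)t + (-18) = 0.
So t = -1.

-1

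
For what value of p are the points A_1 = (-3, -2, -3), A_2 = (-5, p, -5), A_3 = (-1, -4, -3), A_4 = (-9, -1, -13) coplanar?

Normal to plane A_1A_3A_4: n = (20, 20, -10); plane equation n·P = -70.
Requiring n·A_2 = -70: (20)p + (-50) = -70.
So p = -1.

-1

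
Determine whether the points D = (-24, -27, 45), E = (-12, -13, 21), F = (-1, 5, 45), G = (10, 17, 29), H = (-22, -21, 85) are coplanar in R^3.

The plane through D, E, F has normal n = DE × DF = (768, -552, 62) and equation n·P = -738.
Checking the remaining points: n·G = 94, n·H = -34.
Since n·G = 94 ≠ -738, G is off the plane and the points are not all coplanar.

No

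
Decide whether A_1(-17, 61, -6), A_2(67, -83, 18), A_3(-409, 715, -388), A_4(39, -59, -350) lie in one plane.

Yes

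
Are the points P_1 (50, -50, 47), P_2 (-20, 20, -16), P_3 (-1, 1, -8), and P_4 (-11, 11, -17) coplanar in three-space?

Yes

A normal to the plane through P_1, P_2, P_3 is n = P_1P_2 × P_1P_3 = (-637, -637, 0).
The plane has equation n·P = 0. For P_4: n·P_4 = 0.
Equal, so P_4 lies in the plane and all four are coplanar.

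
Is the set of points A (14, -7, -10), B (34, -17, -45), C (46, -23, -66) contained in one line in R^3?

Yes

AB = (20, -10, -35), AC = (32, -16, -56).
AB × AC = (0, 0, 0).
The cross product vanishes, so the three points are collinear.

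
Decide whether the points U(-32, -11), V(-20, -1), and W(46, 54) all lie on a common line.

UV = (12, 10), UW = (78, 65).
Twice the signed area of △UVW is (12)(65) − (10)(78) = 0.
The triangle is degenerate (zero area), so the points are collinear.

Yes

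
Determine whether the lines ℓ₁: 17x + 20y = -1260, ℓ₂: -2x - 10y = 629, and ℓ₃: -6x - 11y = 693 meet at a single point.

No

Intersecting ℓ₁ and ℓ₂: solving the 2×2 system gives (x, y) = (-2/13, -8173/130).
Substitute into ℓ₃: (-6)(-2/13) + (-11)(-8173/130) = 90023/130.
But ℓ₃ requires 693 ≠ 90023/130, so the three lines have no common point.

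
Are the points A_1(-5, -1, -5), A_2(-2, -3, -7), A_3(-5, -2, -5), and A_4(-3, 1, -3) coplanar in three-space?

With A_1 as base: A_1A_2 = (3, -2, -2), A_1A_3 = (0, -1, 0), A_1A_4 = (2, 2, 2).
A_1A_3 × A_1A_4 = (-2, 0, 2).
A_1A_2 · (A_1A_3 × A_1A_4) = -10.
Since -10 ≠ 0, the four points are not coplanar.

No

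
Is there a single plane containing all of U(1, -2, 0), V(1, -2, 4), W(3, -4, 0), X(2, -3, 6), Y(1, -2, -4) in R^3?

The plane through U, V, W has normal n = UV × UW = (8, 8, 0) and equation n·P = -8.
Checking the remaining points: n·X = -8, n·Y = -8.
All equal -8, so all 5 points lie in one plane.

Yes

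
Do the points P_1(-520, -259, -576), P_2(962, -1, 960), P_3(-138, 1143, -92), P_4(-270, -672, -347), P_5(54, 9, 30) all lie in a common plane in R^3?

Yes

The plane through P_1, P_2, P_3 has normal n = P_1P_2 × P_1P_3 = (-2028600, -130536, 1979208) and equation n·P = -51342984.
Checking the remaining points: n·P_4 = -51342984, n·P_5 = -51342984.
All equal -51342984, so all 5 points lie in one plane.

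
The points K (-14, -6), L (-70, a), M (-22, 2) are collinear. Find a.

50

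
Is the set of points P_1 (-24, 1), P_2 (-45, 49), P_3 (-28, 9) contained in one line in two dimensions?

P_1P_2 = (-21, 48), P_1P_3 = (-4, 8).
Twice the signed area of △P_1P_2P_3 is (-21)(8) − (48)(-4) = 24.
The area is nonzero, so the three points are not collinear.

No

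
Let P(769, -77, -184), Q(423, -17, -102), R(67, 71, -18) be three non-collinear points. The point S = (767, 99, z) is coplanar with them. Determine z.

-186

The plane through P, Q, R has equation −2176x − 128y − 9088z = 8704.
Substituting S: (-9088)z + (-1681664) = 8704, so z = -186.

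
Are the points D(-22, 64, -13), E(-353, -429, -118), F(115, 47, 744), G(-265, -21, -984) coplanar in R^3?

Yes

A normal to the plane through D, E, F is n = DE × DF = (-374986, 236182, 73168).
The plane has equation n·P = 22414156. For G: n·G = 22414156.
Equal, so G lies in the plane and all four are coplanar.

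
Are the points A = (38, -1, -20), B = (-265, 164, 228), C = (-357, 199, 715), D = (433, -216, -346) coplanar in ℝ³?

Yes

With A as base: AB = (-303, 165, 248), AC = (-395, 200, 735), AD = (395, -215, -326).
AC × AD = (92825, 161555, 5925).
AB · (AC × AD) = 0.
The scalar triple product vanishes, so the four points are coplanar.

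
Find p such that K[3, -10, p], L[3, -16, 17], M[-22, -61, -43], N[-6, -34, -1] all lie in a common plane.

Coplanarity ⇔ det[KL; KM; KN] = 0.
Expanding, this is linear in p: (-45)p + (225) = 0.
So p = 5.

5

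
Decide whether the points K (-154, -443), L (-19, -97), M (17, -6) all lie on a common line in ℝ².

KL = (135, 346), KM = (171, 437).
If collinear, KM would be a scalar multiple of KL. But (135)·(437) ≠ (346)·(171) (difference -171), so they are not parallel; the points are not collinear.

No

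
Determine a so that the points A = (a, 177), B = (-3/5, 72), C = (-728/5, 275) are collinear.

The three points are collinear iff det[AB; AC] = 0.
This determinant is linear in a: (-203)a + (-76734/5) = 0, so a = -378/5.

-378/5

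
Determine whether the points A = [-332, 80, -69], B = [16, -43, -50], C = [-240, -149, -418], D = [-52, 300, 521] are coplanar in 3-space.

Yes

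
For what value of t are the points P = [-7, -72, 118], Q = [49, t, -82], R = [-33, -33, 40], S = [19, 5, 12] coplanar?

Coplanarity ⇔ det[PQ; PR; PS] = 0.
Expanding, this is linear in t: (-4784)t + (363584) = 0.
So t = 76.

76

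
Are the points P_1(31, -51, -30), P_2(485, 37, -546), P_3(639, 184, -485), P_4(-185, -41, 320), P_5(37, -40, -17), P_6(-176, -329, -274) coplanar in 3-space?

The plane through P_1, P_2, P_3 has normal n = P_1P_2 × P_1P_3 = (81220, -107158, 53186) and equation n·P = 6387298.
Checking the remaining points: n·P_4 = 6387298, n·P_5 = 6387298, n·P_6 = 6387298.
All equal 6387298, so all 6 points lie in one plane.

Yes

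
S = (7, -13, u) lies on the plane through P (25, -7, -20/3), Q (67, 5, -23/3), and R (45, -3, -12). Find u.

-26/3

Coplanarity requires PQ · (PR × PS) = 0.
PQ = (42, 12, -1), PR = (20, 4, -16/3); the triple product is linear in u with coefficient -72 and constant term -624.
Setting it to zero: u = -26/3.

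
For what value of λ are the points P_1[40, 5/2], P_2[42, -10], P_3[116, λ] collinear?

Collinearity: (P_3 − P_1) must be parallel to (P_2 − P_1) = (2, -25/2).
Cross-multiplying the components: (λ − 5/2)·(2) = (76)·(-25/2).
Solving gives λ = -945/2.

-945/2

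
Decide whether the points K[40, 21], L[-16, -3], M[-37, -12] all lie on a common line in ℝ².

KL = (-56, -24), KM = (-77, -33).
Checking proportionality: KM = 11/8·KL, so the vectors are parallel and the points are collinear.

Yes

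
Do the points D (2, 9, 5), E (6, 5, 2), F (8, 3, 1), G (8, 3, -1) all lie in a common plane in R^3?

Yes

A normal to the plane through D, E, F is n = DE × DF = (-2, -2, 0).
The plane has equation n·P = -22. For G: n·G = -22.
Equal, so G lies in the plane and all four are coplanar.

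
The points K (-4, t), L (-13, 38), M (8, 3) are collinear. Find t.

23

The three points are collinear iff det[KL; KM] = 0.
This determinant is linear in t: (21)t + (-483) = 0, so t = 23.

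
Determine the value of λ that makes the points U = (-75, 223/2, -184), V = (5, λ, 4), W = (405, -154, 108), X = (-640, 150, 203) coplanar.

The points are coplanar iff UV · (UW × UX) = 0.
Expanding, this is linear in λ: (-350740)λ + (5261100) = 0.
So λ = 15.

15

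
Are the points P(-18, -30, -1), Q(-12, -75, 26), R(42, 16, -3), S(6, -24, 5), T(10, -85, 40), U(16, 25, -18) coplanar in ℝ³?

Yes

The plane through P, Q, R has normal n = PQ × PR = (-1152, 1632, 2976) and equation n·X = -31200.
Checking the remaining points: n·S = -31200, n·T = -31200, n·U = -31200.
All equal -31200, so all 6 points lie in one plane.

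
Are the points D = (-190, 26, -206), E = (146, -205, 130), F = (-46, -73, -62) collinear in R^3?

Yes

DE = (336, -231, 336), DF = (144, -99, 144).
DE × DF = (0, 0, 0).
The cross product vanishes, so the three points are collinear.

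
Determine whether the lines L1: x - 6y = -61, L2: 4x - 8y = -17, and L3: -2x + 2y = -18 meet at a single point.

Intersecting L1 and L2: solving the 2×2 system gives (x, y) = (193/8, 227/16).
Substitute into L3: (-2)(193/8) + (2)(227/16) = -159/8.
But L3 requires -18 ≠ -159/8, so the three lines have no common point.

No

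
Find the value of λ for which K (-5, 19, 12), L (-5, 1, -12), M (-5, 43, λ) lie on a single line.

44

Direction KL = (0, -18, -24). From the y-coordinate of M, the parameter along the line is τ = (43 − 19)/(-18) = -4/3.
Then λ = 12 + (-4/3)·(-24) = 44.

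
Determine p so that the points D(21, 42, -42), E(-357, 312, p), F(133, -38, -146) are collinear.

Direction DF = (112, -80, -104). From the x-coordinate of E, the parameter along the line is τ = (-357 − 21)/112 = -27/8.
Then p = (-42) + (-27/8)·(-104) = 309.

309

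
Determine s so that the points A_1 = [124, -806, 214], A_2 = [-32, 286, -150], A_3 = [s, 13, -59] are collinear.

7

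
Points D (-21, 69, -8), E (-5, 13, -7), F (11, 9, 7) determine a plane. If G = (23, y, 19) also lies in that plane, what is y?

The plane through D, E, F has equation −780x − 208y + 832z = -4628.
Substituting G: (-208)y + (-2132) = -4628, so y = 12.

12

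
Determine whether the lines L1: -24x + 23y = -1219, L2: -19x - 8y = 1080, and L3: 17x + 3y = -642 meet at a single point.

No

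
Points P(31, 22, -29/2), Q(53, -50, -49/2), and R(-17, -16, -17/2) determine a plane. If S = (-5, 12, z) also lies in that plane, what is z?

Coplanarity requires PQ · (PR × PS) = 0.
PQ = (22, -72, -10), PR = (-48, -38, 6); the triple product is linear in z with coefficient -4292 and constant term -36482.
Setting it to zero: z = -17/2.

-17/2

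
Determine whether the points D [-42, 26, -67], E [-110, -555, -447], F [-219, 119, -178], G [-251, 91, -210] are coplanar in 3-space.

No

With D as base: DE = (-68, -581, -380), DF = (-177, 93, -111), DG = (-209, 65, -143).
DF × DG = (-6084, -2112, 7932).
DE · (DF × DG) = -1373376.
Since -1373376 ≠ 0, the four points are not coplanar.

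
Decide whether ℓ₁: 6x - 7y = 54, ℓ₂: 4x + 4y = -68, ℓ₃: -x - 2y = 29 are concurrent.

Yes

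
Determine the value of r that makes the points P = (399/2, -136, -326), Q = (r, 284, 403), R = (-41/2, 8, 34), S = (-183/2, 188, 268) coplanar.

-139

Coplanarity ⇔ det[PQ; PR; PS] = 0.
Expanding, this is linear in r: (-31104)r + (-4323456) = 0.
So r = -139.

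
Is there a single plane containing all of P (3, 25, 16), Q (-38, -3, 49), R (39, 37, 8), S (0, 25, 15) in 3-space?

The four points are coplanar iff the 3×3 determinant with rows PQ, PR, PS is zero.
Rows: (-41, -28, 33), (36, 12, -8), (-3, 0, -1).
Expanding along the first row: (-41)(-12) − (-28)(-60) + (33)(36) = 0.
Zero determinant ⇒ coplanar.

Yes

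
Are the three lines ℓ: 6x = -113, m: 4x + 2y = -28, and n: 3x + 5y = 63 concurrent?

Lines aᵢx + bᵢy = cᵢ with pairwise distinct directions are concurrent exactly when det[aᵢ bᵢ cᵢ] = 0.
Here the determinant is 14.
Nonzero, so no common point exists.

No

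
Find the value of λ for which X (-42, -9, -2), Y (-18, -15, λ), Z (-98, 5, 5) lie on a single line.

-5

Direction XZ = (-56, 14, 7). From the x-coordinate of Y, the parameter along the line is τ = (-18 − (-42))/(-56) = -3/7.
Then λ = (-2) + (-3/7)·(7) = -5.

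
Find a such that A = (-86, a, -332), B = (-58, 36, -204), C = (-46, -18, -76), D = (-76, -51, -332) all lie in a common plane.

-286

The points are coplanar iff AB · (AC × AD) = 0.
Expanding, this is linear in a: (768)a + (219648) = 0.
So a = -286.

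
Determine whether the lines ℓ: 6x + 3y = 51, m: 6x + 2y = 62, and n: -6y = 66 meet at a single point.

Intersecting ℓ and m: solving the 2×2 system gives (x, y) = (14, -11).
Substitute into n: (0)(14) + (-6)(-11) = 66.
This equals 66, so (14, -11) lies on all three lines and they are concurrent.

Yes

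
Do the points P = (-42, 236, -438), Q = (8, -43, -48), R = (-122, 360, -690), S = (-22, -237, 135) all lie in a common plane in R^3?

Yes

With P as base: PQ = (50, -279, 390), PR = (-80, 124, -252), PS = (20, -473, 573).
PR × PS = (-48144, 40800, 35360).
PQ · (PR × PS) = 0.
The scalar triple product vanishes, so the four points are coplanar.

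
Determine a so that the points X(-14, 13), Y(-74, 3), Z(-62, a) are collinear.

5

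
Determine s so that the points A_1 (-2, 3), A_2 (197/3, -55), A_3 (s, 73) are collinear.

The three points are collinear iff det[A_1A_2; A_1A_3] = 0.
This determinant is linear in s: (58)s + (14558/3) = 0, so s = -251/3.

-251/3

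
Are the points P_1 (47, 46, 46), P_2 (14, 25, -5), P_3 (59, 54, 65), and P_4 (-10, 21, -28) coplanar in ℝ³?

Yes

A normal to the plane through P_1, P_2, P_3 is n = P_1P_2 × P_1P_3 = (9, 15, -12).
The plane has equation n·P = 561. For P_4: n·P_4 = 561.
Equal, so P_4 lies in the plane and all four are coplanar.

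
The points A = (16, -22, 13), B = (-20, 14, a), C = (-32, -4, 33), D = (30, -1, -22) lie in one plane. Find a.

3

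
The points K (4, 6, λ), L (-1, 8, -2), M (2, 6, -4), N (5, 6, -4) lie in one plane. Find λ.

The points are coplanar iff KL · (KM × KN) = 0.
Expanding, this is linear in λ: (-6)λ + (-24) = 0.
So λ = -4.

-4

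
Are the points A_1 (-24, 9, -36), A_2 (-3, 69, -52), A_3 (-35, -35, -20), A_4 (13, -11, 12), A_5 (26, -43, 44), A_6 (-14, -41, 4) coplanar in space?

Yes

The plane through A_1, A_2, A_3 has normal n = A_1A_2 × A_1A_3 = (256, -160, -264) and equation n·P = 1920.
Checking the remaining points: n·A_4 = 1920, n·A_5 = 1920, n·A_6 = 1920.
All equal 1920, so all 6 points lie in one plane.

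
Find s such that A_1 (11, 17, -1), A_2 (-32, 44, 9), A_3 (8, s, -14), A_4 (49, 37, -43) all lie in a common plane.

37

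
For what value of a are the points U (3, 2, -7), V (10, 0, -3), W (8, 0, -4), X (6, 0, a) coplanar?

The points are coplanar iff UV · (UW × UX) = 0.
Expanding, this is linear in a: (-4)a + (-20) = 0.
So a = -5.

-5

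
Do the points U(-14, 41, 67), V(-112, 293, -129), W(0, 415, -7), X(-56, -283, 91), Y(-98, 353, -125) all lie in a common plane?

No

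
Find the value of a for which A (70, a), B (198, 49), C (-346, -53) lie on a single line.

The three points are collinear iff det[AB; AC] = 0.
This determinant is linear in a: (-544)a + (13600) = 0, so a = 25.

25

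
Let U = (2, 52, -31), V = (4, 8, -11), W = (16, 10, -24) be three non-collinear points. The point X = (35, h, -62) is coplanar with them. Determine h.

48

A normal to the plane is n = UV × UW = (532, 266, 532).
X lies in the plane iff n · UX = 0.
This gives (266)h + (-12768) = 0, so h = 48.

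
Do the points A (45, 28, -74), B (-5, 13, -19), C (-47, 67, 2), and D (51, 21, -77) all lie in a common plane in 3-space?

No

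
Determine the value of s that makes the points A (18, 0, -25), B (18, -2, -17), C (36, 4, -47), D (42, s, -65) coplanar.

8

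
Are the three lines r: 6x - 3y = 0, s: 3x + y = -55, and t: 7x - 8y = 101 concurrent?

No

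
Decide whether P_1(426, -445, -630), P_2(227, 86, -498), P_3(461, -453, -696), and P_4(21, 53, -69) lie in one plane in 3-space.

A normal to the plane through P_1, P_2, P_3 is n = P_1P_2 × P_1P_3 = (-33990, -8514, -16993).
The plane has equation n·P = 14580. For P_4: n·P_4 = 7485.
7485 ≠ 14580, so P_4 is off the plane.

No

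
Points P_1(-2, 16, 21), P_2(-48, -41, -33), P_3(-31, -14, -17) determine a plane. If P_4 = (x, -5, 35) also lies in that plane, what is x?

The plane through P_1, P_2, P_3 has equation 546x − 182y − 273z = -9737.
Substituting P_4: (546)x + (-8645) = -9737, so x = -2.

-2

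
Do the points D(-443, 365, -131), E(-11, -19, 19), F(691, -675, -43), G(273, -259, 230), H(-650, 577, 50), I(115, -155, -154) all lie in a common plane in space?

The plane through D, E, F has normal n = DE × DF = (122208, 132084, -13824) and equation n·P = -4116540.
Checking the remaining points: n·G = -4026492, n·H = -3913932, n·I = -4290204.
Since n·G = -4026492 ≠ -4116540, G is off the plane and the points are not all coplanar.

No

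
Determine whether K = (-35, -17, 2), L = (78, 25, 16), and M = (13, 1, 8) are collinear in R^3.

KL = (113, 42, 14), KM = (48, 18, 6).
Comparing components 3 and 1: (14)(48) − (113)(6) = -6 ≠ 0, so KL and KM are not parallel and the points are not collinear.

No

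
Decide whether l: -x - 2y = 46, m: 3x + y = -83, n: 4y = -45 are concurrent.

No

Intersecting l and m: solving the 2×2 system gives (x, y) = (-24, -11).
Substitute into n: (0)(-24) + (4)(-11) = -44.
But n requires -45 ≠ -44, so the three lines have no common point.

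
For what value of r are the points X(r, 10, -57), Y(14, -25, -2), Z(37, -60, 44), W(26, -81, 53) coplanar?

The points are coplanar iff XY · (XZ × XW) = 0.
Expanding, this is linear in r: (-651)r + (-13671) = 0.
So r = -21.

-21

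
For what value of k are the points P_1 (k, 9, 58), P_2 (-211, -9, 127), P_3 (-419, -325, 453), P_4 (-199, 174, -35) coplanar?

Coplanarity ⇔ det[P_1P_2; P_1P_3; P_1P_4] = 0.
Expanding, this is linear in k: (8466)k + (-42330) = 0.
So k = 5.

5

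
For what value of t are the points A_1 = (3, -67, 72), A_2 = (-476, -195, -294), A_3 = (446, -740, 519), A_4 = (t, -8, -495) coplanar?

-695

The points are coplanar iff A_1A_2 · (A_1A_3 × A_1A_4) = 0.
Expanding, this is linear in t: (-303534)t + (-210956130) = 0.
So t = -695.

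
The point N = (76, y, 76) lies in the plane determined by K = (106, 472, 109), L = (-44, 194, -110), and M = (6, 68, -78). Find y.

474

The plane through K, L, M has equation −36490x − 6150y + 32800z = -3195540.
Substituting N: (-6150)y + (-280440) = -3195540, so y = 474.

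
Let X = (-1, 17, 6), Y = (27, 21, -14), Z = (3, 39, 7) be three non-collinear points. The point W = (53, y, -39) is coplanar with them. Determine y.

Coplanarity requires XY · (XZ × XW) = 0.
XY = (28, 4, -20), XZ = (4, 22, 1); the triple product is linear in y with coefficient -108 and constant term -1188.
Setting it to zero: y = -11.

-11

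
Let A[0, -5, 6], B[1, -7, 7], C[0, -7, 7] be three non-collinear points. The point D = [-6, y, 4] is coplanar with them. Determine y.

-1

Coplanarity requires AB · (AC × AD) = 0.
AB = (1, -2, 1), AC = (0, -2, 1); the triple product is linear in y with coefficient -1 and constant term -1.
Setting it to zero: y = -1.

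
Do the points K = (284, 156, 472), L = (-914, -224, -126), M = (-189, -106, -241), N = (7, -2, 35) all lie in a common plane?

With K as base: KL = (-1198, -380, -598), KM = (-473, -262, -713), KN = (-277, -158, -437).
KM × KN = (1840, -9200, 2160).
KL · (KM × KN) = 0.
The scalar triple product vanishes, so the four points are coplanar.

Yes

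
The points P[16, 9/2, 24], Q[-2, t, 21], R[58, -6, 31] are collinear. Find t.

Direction PR = (42, -21/2, 7). From the x-coordinate of Q, the parameter along the line is τ = (-2 − 16)/42 = -3/7.
Then t = 9/2 + (-3/7)·(-21/2) = 9.

9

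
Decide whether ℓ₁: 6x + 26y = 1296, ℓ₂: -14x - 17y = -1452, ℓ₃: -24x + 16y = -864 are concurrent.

Lines aᵢx + bᵢy = cᵢ with pairwise distinct directions are concurrent exactly when det[aᵢ bᵢ cᵢ] = 0.
Here the determinant is 0.
It vanishes, so the lines are concurrent at (60, 36).

Yes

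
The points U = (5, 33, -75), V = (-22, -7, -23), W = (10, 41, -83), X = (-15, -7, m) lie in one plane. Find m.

-65

Normal to plane UVW: n = (-96, 44, -16); plane equation n·P = 2172.
Requiring n·X = 2172: (-16)m + (1132) = 2172.
So m = -65.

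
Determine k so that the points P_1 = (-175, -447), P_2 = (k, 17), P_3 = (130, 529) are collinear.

-30

Collinearity: (P_2 − P_1) must be parallel to (P_3 − P_1) = (305, 976).
Cross-multiplying the components: (k − (-175))·(976) = (464)·(305).
Solving gives k = -30.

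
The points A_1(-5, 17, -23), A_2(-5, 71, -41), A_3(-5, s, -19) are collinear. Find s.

5

Collinearity requires A_1A_2 × A_1A_3 = 0; each component is linear in s.
The x-component gives (18)s + (-90) = 0, so s = 5.
The remaining components then also vanish.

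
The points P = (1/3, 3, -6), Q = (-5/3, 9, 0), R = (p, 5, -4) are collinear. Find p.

-1/3

Collinearity requires PQ × PR = 0; each component is linear in p.
The y-component gives (6)p + (2) = 0, so p = -1/3.
The remaining components then also vanish.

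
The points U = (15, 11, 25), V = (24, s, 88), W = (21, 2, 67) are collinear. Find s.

Collinearity requires UV × UW = 0; each component is linear in s.
The x-component gives (42)s + (105) = 0, so s = -5/2.
The remaining components then also vanish.

-5/2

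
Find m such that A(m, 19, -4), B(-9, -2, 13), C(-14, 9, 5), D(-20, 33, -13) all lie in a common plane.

The points are coplanar iff AB · (AC × AD) = 0.
Expanding, this is linear in m: (6)m + (18) = 0.
So m = -3.

-3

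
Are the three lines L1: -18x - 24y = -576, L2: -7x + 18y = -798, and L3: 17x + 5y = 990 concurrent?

No

Intersecting L1 and L2: solving the 2×2 system gives (x, y) = (60, -21).
Substitute into L3: (17)(60) + (5)(-21) = 915.
But L3 requires 990 ≠ 915, so the three lines have no common point.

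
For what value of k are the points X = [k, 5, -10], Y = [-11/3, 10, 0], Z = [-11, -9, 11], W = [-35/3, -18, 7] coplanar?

The points are coplanar iff XY · (XZ × XW) = 0.
Expanding, this is linear in k: (-175)k + (-875/3) = 0.
So k = -5/3.

-5/3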